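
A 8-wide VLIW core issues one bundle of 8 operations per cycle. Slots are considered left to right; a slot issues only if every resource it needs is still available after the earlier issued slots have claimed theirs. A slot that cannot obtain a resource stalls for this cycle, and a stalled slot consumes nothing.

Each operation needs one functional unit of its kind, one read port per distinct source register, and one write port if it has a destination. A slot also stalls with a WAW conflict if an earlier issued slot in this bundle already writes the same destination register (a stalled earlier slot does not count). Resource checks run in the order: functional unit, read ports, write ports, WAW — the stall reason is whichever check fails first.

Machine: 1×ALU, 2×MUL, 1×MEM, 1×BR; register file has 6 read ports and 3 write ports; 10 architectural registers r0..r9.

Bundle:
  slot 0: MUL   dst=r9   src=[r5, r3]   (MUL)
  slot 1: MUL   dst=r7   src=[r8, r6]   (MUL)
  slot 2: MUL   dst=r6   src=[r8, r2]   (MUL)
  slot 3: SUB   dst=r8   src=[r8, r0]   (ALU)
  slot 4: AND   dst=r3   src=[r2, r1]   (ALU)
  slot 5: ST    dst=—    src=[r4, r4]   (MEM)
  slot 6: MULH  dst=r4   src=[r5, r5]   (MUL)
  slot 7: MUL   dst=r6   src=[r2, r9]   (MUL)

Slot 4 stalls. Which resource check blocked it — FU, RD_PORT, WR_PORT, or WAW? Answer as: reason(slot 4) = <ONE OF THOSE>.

  0. MUL→r9 ⇒ go  {1A/1Mu/1Ld/1B | 4r 2w}
  1. MUL→r7 ⇒ go  {1A/0Mu/1Ld/1B | 2r 1w}
  2. MUL→r6 ⇒ no(FU)  {1A/0Mu/1Ld/1B | 2r 1w}
  3. ALU→r8 ⇒ go  {0A/0Mu/1Ld/1B | 0r 0w}
  4. ALU→r3 ⇒ no(FU)  {0A/0Mu/1Ld/1B | 0r 0w}
  5. MEM ⇒ no(RD_PORT)  {0A/0Mu/1Ld/1B | 0r 0w}
  6. MUL→r4 ⇒ no(FU)  {0A/0Mu/1Ld/1B | 0r 0w}
  7. MUL→r6 ⇒ no(FU)  {0A/0Mu/1Ld/1B | 0r 0w}

reason(slot 4) = FU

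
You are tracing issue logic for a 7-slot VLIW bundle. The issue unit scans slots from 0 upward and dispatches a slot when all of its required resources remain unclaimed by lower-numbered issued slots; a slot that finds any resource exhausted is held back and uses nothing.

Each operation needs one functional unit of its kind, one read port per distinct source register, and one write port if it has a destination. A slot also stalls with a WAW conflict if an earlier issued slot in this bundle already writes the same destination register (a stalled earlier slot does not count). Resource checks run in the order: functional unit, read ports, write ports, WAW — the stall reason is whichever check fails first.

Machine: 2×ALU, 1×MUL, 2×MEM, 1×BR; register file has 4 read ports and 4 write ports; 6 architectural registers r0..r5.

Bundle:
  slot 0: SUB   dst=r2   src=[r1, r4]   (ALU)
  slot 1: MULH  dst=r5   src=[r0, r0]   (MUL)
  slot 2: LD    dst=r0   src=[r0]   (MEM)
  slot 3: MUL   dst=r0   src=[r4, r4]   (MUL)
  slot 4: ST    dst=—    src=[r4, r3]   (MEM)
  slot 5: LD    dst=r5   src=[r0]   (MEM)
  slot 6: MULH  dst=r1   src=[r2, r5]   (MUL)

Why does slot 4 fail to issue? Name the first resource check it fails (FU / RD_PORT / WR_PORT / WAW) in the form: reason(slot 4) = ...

slot 0 (ALU): ISSUE — free A1,Mu1,Ld2,B1 rp2 wp3
slot 1 (MUL): ISSUE — free A1,Mu0,Ld2,B1 rp1 wp2
slot 2 (MEM): ISSUE — free A1,Mu0,Ld1,B1 rp0 wp1
slot 3 (MUL): stall FU — free A1,Mu0,Ld1,B1 rp0 wp1
slot 4 (MEM): stall RD_PORT — free A1,Mu0,Ld1,B1 rp0 wp1
slot 5 (MEM): stall RD_PORT — free A1,Mu0,Ld1,B1 rp0 wp1
slot 6 (MUL): stall FU — free A1,Mu0,Ld1,B1 rp0 wp1

reason(slot 4) = RD_PORT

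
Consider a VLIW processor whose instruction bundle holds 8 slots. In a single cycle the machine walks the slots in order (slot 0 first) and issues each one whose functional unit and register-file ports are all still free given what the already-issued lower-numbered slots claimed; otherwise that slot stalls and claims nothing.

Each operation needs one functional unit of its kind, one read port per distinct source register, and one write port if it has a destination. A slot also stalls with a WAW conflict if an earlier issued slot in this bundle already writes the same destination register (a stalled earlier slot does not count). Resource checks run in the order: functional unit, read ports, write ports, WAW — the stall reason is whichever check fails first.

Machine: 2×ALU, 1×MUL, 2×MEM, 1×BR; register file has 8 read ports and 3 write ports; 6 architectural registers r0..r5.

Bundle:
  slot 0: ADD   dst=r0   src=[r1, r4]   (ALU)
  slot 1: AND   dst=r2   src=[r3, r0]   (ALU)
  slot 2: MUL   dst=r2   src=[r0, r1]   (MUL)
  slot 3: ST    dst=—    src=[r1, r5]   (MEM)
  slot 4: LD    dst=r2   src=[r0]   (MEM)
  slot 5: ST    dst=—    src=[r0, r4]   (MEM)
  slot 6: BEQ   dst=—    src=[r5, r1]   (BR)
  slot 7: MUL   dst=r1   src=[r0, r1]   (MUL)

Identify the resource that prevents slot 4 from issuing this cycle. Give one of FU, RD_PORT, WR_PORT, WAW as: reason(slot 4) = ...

reason(slot 4) = WAW

[0] ALU needs rd=2 wr=1: ok; after: ALU=1 MUL=1 MEM=2 BR=1, R=6, W=2
[1] ALU needs rd=2 wr=1: ok; after: ALU=0 MUL=1 MEM=2 BR=1, R=4, W=1
[2] MUL needs rd=2 wr=1: WAW; after: ALU=0 MUL=1 MEM=2 BR=1, R=4, W=1
[3] MEM needs rd=2 wr=0: ok; after: ALU=0 MUL=1 MEM=1 BR=1, R=2, W=1
[4] MEM needs rd=1 wr=1: WAW; after: ALU=0 MUL=1 MEM=1 BR=1, R=2, W=1
[5] MEM needs rd=2 wr=0: ok; after: ALU=0 MUL=1 MEM=0 BR=1, R=0, W=1
[6] BR needs rd=2 wr=0: RD_PORT; after: ALU=0 MUL=1 MEM=0 BR=1, R=0, W=1
[7] MUL needs rd=2 wr=1: RD_PORT; after: ALU=0 MUL=1 MEM=0 BR=1, R=0, W=1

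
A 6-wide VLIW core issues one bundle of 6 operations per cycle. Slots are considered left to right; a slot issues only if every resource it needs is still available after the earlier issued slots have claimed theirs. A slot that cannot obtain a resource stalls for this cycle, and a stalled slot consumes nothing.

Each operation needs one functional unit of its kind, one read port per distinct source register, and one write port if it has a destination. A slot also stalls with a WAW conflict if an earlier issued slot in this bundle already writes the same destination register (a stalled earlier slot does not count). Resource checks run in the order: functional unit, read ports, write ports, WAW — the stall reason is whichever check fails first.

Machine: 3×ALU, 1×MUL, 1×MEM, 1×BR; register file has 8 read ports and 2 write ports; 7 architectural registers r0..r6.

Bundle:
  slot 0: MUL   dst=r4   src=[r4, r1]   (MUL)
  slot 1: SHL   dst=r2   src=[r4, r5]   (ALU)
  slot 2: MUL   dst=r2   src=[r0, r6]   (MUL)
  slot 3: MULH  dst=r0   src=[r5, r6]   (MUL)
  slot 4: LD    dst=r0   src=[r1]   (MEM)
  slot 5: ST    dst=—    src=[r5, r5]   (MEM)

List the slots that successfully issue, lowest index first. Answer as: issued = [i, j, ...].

  0. MUL→r4 ⇒ go  {3A/0Mu/1Ld/1B | 6r 1w}
  1. ALU→r2 ⇒ go  {2A/0Mu/1Ld/1B | 4r 0w}
  2. MUL→r2 ⇒ no(FU)  {2A/0Mu/1Ld/1B | 4r 0w}
  3. MUL→r0 ⇒ no(FU)  {2A/0Mu/1Ld/1B | 4r 0w}
  4. MEM→r0 ⇒ no(WR_PORT)  {2A/0Mu/1Ld/1B | 4r 0w}
  5. MEM ⇒ go  {2A/0Mu/0Ld/1B | 3r 0w}

issued = [0, 1, 5]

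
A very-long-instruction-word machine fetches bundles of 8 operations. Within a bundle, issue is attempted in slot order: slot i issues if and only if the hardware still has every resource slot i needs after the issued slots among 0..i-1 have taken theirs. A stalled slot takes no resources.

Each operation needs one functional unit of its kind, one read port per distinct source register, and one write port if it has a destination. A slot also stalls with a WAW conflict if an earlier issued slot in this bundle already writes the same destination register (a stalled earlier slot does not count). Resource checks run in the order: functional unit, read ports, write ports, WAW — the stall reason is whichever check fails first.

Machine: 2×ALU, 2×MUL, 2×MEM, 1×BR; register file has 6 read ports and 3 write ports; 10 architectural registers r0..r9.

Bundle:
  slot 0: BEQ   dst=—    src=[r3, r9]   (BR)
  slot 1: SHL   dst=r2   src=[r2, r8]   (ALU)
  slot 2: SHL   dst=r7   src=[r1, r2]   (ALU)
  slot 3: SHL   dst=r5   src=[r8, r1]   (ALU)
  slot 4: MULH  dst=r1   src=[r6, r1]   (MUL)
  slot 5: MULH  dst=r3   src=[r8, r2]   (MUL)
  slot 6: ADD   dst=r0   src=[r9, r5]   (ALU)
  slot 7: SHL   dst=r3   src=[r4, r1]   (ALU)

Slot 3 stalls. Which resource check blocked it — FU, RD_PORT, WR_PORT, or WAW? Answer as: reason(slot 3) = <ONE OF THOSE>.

reason(slot 3) = FU

#0 BR src=r3,r9 dispatched  <A:2 Mu:2 Ld:2 B:0 rd:4 wr:3>
#1 ALU src=r2,r8 dispatched  <A:1 Mu:2 Ld:2 B:0 rd:2 wr:2>
#2 ALU src=r1,r2 dispatched  <A:0 Mu:2 Ld:2 B:0 rd:0 wr:1>
#3 ALU src=r8,r1 held:FU  <A:0 Mu:2 Ld:2 B:0 rd:0 wr:1>
#4 MUL src=r6,r1 held:RD_PORT  <A:0 Mu:2 Ld:2 B:0 rd:0 wr:1>
#5 MUL src=r8,r2 held:RD_PORT  <A:0 Mu:2 Ld:2 B:0 rd:0 wr:1>
#6 ALU src=r9,r5 held:FU  <A:0 Mu:2 Ld:2 B:0 rd:0 wr:1>
#7 ALU src=r4,r1 held:FU  <A:0 Mu:2 Ld:2 B:0 rd:0 wr:1>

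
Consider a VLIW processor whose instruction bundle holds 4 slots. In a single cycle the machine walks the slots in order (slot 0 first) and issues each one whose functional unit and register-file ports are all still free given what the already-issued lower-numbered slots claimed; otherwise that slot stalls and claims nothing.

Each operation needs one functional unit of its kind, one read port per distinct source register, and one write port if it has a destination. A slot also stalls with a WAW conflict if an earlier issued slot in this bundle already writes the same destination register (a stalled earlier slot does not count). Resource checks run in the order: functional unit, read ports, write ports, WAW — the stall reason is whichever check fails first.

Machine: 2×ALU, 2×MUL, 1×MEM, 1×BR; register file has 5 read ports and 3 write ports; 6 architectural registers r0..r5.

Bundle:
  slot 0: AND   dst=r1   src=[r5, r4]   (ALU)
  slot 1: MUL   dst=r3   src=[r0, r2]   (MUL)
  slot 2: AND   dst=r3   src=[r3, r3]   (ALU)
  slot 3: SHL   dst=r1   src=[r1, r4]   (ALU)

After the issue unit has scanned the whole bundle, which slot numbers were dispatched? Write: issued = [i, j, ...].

issued = [0, 1]

slot 0 (ALU): ISSUE — free A1,Mu2,Ld1,B1 rp3 wp2
slot 1 (MUL): ISSUE — free A1,Mu1,Ld1,B1 rp1 wp1
slot 2 (ALU): stall WAW — free A1,Mu1,Ld1,B1 rp1 wp1
slot 3 (ALU): stall RD_PORT — free A1,Mu1,Ld1,B1 rp1 wp1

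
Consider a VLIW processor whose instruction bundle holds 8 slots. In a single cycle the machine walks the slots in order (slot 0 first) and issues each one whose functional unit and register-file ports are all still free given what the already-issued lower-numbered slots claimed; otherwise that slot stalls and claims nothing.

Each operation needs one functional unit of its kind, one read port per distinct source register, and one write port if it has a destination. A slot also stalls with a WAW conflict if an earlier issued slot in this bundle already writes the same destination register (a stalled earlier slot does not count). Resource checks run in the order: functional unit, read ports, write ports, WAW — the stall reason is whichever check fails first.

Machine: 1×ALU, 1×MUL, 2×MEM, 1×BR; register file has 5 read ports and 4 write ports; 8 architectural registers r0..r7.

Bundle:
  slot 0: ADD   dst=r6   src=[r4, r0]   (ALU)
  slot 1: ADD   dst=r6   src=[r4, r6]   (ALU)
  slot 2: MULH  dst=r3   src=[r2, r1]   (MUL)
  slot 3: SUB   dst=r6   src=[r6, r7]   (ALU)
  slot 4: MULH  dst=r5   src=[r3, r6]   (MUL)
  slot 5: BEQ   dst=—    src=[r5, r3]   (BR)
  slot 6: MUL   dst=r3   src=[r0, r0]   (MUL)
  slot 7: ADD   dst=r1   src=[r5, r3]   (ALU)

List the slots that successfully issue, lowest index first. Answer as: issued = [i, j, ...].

issued = [0, 2]

[0] ALU needs rd=2 wr=1: ok; after: ALU=0 MUL=1 MEM=2 BR=1, R=3, W=3
[1] ALU needs rd=2 wr=1: FU; after: ALU=0 MUL=1 MEM=2 BR=1, R=3, W=3
[2] MUL needs rd=2 wr=1: ok; after: ALU=0 MUL=0 MEM=2 BR=1, R=1, W=2
[3] ALU needs rd=2 wr=1: FU; after: ALU=0 MUL=0 MEM=2 BR=1, R=1, W=2
[4] MUL needs rd=2 wr=1: FU; after: ALU=0 MUL=0 MEM=2 BR=1, R=1, W=2
[5] BR needs rd=2 wr=0: RD_PORT; after: ALU=0 MUL=0 MEM=2 BR=1, R=1, W=2
[6] MUL needs rd=1 wr=1: FU; after: ALU=0 MUL=0 MEM=2 BR=1, R=1, W=2
[7] ALU needs rd=2 wr=1: FU; after: ALU=0 MUL=0 MEM=2 BR=1, R=1, W=2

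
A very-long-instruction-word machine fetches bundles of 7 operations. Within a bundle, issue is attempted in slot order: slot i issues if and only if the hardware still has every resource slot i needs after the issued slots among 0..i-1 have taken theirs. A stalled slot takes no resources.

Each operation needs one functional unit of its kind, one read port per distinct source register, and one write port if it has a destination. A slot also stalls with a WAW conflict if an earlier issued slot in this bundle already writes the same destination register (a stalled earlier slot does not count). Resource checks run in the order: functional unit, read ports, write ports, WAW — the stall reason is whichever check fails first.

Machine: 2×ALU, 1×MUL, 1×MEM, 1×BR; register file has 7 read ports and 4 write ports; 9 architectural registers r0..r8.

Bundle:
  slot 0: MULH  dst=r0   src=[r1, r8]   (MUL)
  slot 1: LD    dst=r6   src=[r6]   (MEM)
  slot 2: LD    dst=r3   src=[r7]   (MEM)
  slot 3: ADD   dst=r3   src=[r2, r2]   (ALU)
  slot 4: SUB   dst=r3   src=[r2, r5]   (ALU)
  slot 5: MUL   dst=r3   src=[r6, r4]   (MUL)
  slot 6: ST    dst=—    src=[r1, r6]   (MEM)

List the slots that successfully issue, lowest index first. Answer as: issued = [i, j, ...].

  0. MUL→r0 ⇒ go  {2A/0Mu/1Ld/1B | 5r 3w}
  1. MEM→r6 ⇒ go  {2A/0Mu/0Ld/1B | 4r 2w}
  2. MEM→r3 ⇒ no(FU)  {2A/0Mu/0Ld/1B | 4r 2w}
  3. ALU→r3 ⇒ go  {1A/0Mu/0Ld/1B | 3r 1w}
  4. ALU→r3 ⇒ no(WAW)  {1A/0Mu/0Ld/1B | 3r 1w}
  5. MUL→r3 ⇒ no(FU)  {1A/0Mu/0Ld/1B | 3r 1w}
  6. MEM ⇒ no(FU)  {1A/0Mu/0Ld/1B | 3r 1w}

issued = [0, 1, 3]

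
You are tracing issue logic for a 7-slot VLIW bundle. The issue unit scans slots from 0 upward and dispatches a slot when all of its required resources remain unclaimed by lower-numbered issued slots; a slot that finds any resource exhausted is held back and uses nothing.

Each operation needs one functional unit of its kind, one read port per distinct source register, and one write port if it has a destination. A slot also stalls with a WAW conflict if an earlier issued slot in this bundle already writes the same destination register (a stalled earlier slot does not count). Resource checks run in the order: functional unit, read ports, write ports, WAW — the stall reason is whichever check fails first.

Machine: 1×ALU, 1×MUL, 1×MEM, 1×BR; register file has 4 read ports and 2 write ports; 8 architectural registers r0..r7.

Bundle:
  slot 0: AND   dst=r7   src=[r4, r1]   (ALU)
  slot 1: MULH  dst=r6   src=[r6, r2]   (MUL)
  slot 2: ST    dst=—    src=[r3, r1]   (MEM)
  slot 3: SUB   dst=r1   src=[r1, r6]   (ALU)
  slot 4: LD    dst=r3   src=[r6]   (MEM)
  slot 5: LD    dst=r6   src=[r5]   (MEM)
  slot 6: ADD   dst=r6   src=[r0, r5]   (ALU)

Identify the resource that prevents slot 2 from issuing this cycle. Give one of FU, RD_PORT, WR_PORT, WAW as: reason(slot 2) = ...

reason(slot 2) = RD_PORT

[0] ALU needs rd=2 wr=1: ok; after: ALU=0 MUL=1 MEM=1 BR=1, R=2, W=1
[1] MUL needs rd=2 wr=1: ok; after: ALU=0 MUL=0 MEM=1 BR=1, R=0, W=0
[2] MEM needs rd=2 wr=0: RD_PORT; after: ALU=0 MUL=0 MEM=1 BR=1, R=0, W=0
[3] ALU needs rd=2 wr=1: FU; after: ALU=0 MUL=0 MEM=1 BR=1, R=0, W=0
[4] MEM needs rd=1 wr=1: RD_PORT; after: ALU=0 MUL=0 MEM=1 BR=1, R=0, W=0
[5] MEM needs rd=1 wr=1: RD_PORT; after: ALU=0 MUL=0 MEM=1 BR=1, R=0, W=0
[6] ALU needs rd=2 wr=1: FU; after: ALU=0 MUL=0 MEM=1 BR=1, R=0, W=0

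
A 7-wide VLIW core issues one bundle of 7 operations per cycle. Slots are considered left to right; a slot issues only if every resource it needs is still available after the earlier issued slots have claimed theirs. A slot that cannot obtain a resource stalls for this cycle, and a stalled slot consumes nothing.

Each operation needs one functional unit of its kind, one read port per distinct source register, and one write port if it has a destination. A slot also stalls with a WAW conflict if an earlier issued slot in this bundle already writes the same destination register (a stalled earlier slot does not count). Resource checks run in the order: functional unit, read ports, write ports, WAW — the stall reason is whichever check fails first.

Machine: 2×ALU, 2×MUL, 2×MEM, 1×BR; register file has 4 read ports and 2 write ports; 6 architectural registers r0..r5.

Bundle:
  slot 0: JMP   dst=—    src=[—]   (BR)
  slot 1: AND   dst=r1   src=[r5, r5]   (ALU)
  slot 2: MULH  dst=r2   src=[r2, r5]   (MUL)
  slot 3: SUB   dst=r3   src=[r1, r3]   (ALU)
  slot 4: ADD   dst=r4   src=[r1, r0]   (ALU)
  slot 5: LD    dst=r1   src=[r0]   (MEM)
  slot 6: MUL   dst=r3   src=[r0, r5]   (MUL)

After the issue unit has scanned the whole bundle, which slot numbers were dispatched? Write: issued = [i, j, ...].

[0] BR needs rd=0 wr=0: ok; after: ALU=2 MUL=2 MEM=2 BR=0, R=4, W=2
[1] ALU needs rd=1 wr=1: ok; after: ALU=1 MUL=2 MEM=2 BR=0, R=3, W=1
[2] MUL needs rd=2 wr=1: ok; after: ALU=1 MUL=1 MEM=2 BR=0, R=1, W=0
[3] ALU needs rd=2 wr=1: RD_PORT; after: ALU=1 MUL=1 MEM=2 BR=0, R=1, W=0
[4] ALU needs rd=2 wr=1: RD_PORT; after: ALU=1 MUL=1 MEM=2 BR=0, R=1, W=0
[5] MEM needs rd=1 wr=1: WR_PORT; after: ALU=1 MUL=1 MEM=2 BR=0, R=1, W=0
[6] MUL needs rd=2 wr=1: RD_PORT; after: ALU=1 MUL=1 MEM=2 BR=0, R=1, W=0

issued = [0, 1, 2]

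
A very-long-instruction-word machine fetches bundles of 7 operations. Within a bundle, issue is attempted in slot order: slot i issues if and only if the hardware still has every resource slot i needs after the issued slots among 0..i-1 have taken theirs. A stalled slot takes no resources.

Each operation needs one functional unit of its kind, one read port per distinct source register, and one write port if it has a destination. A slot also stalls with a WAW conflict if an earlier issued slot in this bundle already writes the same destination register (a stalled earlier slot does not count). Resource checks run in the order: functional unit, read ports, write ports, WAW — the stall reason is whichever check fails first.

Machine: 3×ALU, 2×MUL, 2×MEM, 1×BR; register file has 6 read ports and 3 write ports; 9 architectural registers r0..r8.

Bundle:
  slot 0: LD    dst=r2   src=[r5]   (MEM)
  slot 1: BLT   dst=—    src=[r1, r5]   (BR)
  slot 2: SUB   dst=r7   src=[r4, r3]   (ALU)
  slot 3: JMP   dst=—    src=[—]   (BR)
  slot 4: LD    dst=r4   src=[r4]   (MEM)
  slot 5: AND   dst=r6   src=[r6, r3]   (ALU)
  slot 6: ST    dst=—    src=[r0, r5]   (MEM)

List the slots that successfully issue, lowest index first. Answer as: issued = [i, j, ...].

slot 0 (MEM): ISSUE — free A3,Mu2,Ld1,B1 rp5 wp2
slot 1 (BR): ISSUE — free A3,Mu2,Ld1,B0 rp3 wp2
slot 2 (ALU): ISSUE — free A2,Mu2,Ld1,B0 rp1 wp1
slot 3 (BR): stall FU — free A2,Mu2,Ld1,B0 rp1 wp1
slot 4 (MEM): ISSUE — free A2,Mu2,Ld0,B0 rp0 wp0
slot 5 (ALU): stall RD_PORT — free A2,Mu2,Ld0,B0 rp0 wp0
slot 6 (MEM): stall FU — free A2,Mu2,Ld0,B0 rp0 wp0

issued = [0, 1, 2, 4]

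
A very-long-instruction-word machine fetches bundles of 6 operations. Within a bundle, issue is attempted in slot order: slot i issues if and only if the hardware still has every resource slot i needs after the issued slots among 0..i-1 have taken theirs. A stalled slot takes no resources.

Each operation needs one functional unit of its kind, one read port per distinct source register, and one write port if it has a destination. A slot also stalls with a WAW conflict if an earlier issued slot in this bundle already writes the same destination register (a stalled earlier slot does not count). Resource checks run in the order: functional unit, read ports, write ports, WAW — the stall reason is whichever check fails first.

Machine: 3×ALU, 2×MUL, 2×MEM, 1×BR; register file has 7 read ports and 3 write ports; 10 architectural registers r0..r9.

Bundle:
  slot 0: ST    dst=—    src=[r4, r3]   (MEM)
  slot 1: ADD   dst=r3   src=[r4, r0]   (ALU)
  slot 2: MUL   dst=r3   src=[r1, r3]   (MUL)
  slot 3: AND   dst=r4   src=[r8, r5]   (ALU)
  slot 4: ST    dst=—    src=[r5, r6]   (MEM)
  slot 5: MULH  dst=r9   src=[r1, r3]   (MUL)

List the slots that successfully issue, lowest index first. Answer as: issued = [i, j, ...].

#0 MEM src=r4,r3 dispatched  <A:3 Mu:2 Ld:1 B:1 rd:5 wr:3>
#1 ALU src=r4,r0 dispatched  <A:2 Mu:2 Ld:1 B:1 rd:3 wr:2>
#2 MUL src=r1,r3 held:WAW  <A:2 Mu:2 Ld:1 B:1 rd:3 wr:2>
#3 ALU src=r8,r5 dispatched  <A:1 Mu:2 Ld:1 B:1 rd:1 wr:1>
#4 MEM src=r5,r6 held:RD_PORT  <A:1 Mu:2 Ld:1 B:1 rd:1 wr:1>
#5 MUL src=r1,r3 held:RD_PORT  <A:1 Mu:2 Ld:1 B:1 rd:1 wr:1>

issued = [0, 1, 3]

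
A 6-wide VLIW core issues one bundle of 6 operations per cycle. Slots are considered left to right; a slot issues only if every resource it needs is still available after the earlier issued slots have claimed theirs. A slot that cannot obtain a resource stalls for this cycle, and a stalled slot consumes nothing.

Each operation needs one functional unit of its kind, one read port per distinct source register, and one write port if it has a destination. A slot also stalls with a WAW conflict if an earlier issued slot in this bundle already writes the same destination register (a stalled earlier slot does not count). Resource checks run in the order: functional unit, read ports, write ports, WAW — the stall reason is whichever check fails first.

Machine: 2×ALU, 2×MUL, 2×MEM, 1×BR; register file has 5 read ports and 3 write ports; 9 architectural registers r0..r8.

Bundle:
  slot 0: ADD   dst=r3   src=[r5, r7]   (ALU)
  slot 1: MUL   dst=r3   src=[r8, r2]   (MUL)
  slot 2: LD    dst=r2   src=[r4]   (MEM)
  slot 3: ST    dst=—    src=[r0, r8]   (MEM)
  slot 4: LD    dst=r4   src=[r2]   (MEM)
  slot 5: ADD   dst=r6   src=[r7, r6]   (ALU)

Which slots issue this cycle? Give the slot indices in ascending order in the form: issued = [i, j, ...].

[0] ALU needs rd=2 wr=1: ok; after: ALU=1 MUL=2 MEM=2 BR=1, R=3, W=2
[1] MUL needs rd=2 wr=1: WAW; after: ALU=1 MUL=2 MEM=2 BR=1, R=3, W=2
[2] MEM needs rd=1 wr=1: ok; after: ALU=1 MUL=2 MEM=1 BR=1, R=2, W=1
[3] MEM needs rd=2 wr=0: ok; after: ALU=1 MUL=2 MEM=0 BR=1, R=0, W=1
[4] MEM needs rd=1 wr=1: FU; after: ALU=1 MUL=2 MEM=0 BR=1, R=0, W=1
[5] ALU needs rd=2 wr=1: RD_PORT; after: ALU=1 MUL=2 MEM=0 BR=1, R=0, W=1

issued = [0, 2, 3]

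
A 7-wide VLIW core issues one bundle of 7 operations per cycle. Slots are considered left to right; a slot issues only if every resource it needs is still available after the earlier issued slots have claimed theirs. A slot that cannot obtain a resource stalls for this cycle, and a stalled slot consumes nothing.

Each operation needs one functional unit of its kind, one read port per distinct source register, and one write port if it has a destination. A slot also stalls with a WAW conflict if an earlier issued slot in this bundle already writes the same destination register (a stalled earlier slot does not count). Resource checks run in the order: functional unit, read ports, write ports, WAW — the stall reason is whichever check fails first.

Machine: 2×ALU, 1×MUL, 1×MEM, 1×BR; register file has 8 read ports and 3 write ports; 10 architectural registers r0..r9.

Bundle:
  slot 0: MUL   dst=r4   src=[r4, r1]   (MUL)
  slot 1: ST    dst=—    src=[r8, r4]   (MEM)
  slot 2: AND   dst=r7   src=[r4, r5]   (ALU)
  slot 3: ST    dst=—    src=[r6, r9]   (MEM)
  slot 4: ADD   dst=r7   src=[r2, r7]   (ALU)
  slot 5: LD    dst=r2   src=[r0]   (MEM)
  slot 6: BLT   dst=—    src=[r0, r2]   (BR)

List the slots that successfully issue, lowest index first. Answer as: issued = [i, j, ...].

[0] MUL needs rd=2 wr=1: ok; after: ALU=2 MUL=0 MEM=1 BR=1, R=6, W=2
[1] MEM needs rd=2 wr=0: ok; after: ALU=2 MUL=0 MEM=0 BR=1, R=4, W=2
[2] ALU needs rd=2 wr=1: ok; after: ALU=1 MUL=0 MEM=0 BR=1, R=2, W=1
[3] MEM needs rd=2 wr=0: FU; after: ALU=1 MUL=0 MEM=0 BR=1, R=2, W=1
[4] ALU needs rd=2 wr=1: WAW; after: ALU=1 MUL=0 MEM=0 BR=1, R=2, W=1
[5] MEM needs rd=1 wr=1: FU; after: ALU=1 MUL=0 MEM=0 BR=1, R=2, W=1
[6] BR needs rd=2 wr=0: ok; after: ALU=1 MUL=0 MEM=0 BR=0, R=0, W=1

issued = [0, 1, 2, 6]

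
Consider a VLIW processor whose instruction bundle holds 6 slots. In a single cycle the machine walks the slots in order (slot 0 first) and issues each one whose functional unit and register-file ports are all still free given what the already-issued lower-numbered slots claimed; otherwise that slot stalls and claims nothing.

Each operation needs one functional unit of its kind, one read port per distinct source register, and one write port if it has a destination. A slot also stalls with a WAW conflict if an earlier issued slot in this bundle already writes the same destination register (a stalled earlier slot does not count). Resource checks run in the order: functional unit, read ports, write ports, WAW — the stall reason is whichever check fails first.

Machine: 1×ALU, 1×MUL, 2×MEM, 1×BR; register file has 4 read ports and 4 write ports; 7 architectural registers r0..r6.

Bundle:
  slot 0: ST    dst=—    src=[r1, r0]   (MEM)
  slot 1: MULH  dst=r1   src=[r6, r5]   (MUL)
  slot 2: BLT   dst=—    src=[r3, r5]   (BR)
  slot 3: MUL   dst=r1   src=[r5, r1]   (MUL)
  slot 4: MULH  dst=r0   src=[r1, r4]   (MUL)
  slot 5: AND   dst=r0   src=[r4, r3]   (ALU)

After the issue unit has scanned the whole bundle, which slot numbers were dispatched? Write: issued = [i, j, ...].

issued = [0, 1]

slot 0 (MEM): ISSUE — free A1,Mu1,Ld1,B1 rp2 wp4
slot 1 (MUL): ISSUE — free A1,Mu0,Ld1,B1 rp0 wp3
slot 2 (BR): stall RD_PORT — free A1,Mu0,Ld1,B1 rp0 wp3
slot 3 (MUL): stall FU — free A1,Mu0,Ld1,B1 rp0 wp3
slot 4 (MUL): stall FU — free A1,Mu0,Ld1,B1 rp0 wp3
slot 5 (ALU): stall RD_PORT — free A1,Mu0,Ld1,B1 rp0 wp3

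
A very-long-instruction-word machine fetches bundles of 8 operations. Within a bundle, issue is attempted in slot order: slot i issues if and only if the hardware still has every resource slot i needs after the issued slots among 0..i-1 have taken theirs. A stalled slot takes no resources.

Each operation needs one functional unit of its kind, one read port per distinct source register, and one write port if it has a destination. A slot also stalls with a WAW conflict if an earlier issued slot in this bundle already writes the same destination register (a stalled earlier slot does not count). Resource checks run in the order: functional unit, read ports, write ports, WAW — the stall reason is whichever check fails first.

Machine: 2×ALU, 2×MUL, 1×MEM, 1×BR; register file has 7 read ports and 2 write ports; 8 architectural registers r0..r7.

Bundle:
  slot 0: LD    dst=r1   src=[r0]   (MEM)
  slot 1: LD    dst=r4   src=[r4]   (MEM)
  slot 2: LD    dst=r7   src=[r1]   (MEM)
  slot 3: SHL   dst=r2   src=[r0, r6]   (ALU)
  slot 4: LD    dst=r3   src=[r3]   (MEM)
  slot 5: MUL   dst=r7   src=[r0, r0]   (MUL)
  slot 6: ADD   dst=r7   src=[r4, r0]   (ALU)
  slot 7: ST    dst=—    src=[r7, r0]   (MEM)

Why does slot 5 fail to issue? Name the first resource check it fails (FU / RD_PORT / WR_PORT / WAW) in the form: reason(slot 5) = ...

#0 MEM src=r0 dispatched  <A:2 Mu:2 Ld:0 B:1 rd:6 wr:1>
#1 MEM src=r4 held:FU  <A:2 Mu:2 Ld:0 B:1 rd:6 wr:1>
#2 MEM src=r1 held:FU  <A:2 Mu:2 Ld:0 B:1 rd:6 wr:1>
#3 ALU src=r0,r6 dispatched  <A:1 Mu:2 Ld:0 B:1 rd:4 wr:0>
#4 MEM src=r3 held:FU  <A:1 Mu:2 Ld:0 B:1 rd:4 wr:0>
#5 MUL src=r0,r0 held:WR_PORT  <A:1 Mu:2 Ld:0 B:1 rd:4 wr:0>
#6 ALU src=r4,r0 held:WR_PORT  <A:1 Mu:2 Ld:0 B:1 rd:4 wr:0>
#7 MEM src=r7,r0 held:FU  <A:1 Mu:2 Ld:0 B:1 rd:4 wr:0>

reason(slot 5) = WR_PORT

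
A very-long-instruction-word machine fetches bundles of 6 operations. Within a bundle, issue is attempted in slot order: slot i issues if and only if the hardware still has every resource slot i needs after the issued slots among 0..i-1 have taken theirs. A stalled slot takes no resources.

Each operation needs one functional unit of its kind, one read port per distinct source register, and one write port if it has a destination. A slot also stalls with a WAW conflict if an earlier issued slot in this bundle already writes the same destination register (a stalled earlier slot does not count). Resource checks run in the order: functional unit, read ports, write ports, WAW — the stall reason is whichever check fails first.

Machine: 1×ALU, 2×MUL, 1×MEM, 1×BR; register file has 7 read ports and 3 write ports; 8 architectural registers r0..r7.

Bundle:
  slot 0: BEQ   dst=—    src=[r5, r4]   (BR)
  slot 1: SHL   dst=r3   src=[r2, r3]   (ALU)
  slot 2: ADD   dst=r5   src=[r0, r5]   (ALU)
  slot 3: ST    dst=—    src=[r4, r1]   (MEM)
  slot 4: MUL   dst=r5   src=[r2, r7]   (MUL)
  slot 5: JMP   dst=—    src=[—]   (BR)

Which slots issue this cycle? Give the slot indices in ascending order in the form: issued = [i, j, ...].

slot 0 (BR): ISSUE — free A1,Mu2,Ld1,B0 rp5 wp3
slot 1 (ALU): ISSUE — free A0,Mu2,Ld1,B0 rp3 wp2
slot 2 (ALU): stall FU — free A0,Mu2,Ld1,B0 rp3 wp2
slot 3 (MEM): ISSUE — free A0,Mu2,Ld0,B0 rp1 wp2
slot 4 (MUL): stall RD_PORT — free A0,Mu2,Ld0,B0 rp1 wp2
slot 5 (BR): stall FU — free A0,Mu2,Ld0,B0 rp1 wp2

issued = [0, 1, 3]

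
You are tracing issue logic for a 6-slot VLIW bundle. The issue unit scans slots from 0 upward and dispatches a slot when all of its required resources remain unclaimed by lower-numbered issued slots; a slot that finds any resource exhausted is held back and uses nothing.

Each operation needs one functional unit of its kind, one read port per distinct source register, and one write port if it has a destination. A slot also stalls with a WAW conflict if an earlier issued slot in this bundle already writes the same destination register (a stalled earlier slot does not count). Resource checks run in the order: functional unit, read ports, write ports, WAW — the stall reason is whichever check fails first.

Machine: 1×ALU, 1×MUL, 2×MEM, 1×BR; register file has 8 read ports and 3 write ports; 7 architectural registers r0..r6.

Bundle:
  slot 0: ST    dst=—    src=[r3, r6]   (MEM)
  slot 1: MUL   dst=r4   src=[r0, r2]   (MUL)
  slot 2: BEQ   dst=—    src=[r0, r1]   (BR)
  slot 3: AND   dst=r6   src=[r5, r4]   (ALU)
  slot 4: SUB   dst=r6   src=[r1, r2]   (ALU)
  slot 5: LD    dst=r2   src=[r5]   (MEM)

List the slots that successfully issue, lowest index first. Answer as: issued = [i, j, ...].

issued = [0, 1, 2, 3]

  0. MEM ⇒ go  {1A/1Mu/1Ld/1B | 6r 3w}
  1. MUL→r4 ⇒ go  {1A/0Mu/1Ld/1B | 4r 2w}
  2. BR ⇒ go  {1A/0Mu/1Ld/0B | 2r 2w}
  3. ALU→r6 ⇒ go  {0A/0Mu/1Ld/0B | 0r 1w}
  4. ALU→r6 ⇒ no(FU)  {0A/0Mu/1Ld/0B | 0r 1w}
  5. MEM→r2 ⇒ no(RD_PORT)  {0A/0Mu/1Ld/0B | 0r 1w}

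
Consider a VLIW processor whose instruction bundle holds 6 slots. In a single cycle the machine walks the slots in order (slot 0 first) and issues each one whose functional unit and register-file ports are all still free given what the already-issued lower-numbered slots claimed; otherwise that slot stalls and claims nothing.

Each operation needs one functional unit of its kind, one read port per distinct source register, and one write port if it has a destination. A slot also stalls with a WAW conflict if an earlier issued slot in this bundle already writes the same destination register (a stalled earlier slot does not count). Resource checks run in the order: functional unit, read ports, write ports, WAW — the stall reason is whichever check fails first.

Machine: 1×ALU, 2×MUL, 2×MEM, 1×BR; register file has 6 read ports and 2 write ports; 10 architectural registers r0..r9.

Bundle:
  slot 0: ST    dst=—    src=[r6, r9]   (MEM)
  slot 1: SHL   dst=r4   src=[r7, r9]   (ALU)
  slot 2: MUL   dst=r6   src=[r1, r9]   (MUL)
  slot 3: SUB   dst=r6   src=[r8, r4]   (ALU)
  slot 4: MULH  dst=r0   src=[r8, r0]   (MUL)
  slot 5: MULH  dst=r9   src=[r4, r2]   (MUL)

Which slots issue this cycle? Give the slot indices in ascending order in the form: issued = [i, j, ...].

issued = [0, 1, 2]

  0. MEM ⇒ go  {1A/2Mu/1Ld/1B | 4r 2w}
  1. ALU→r4 ⇒ go  {0A/2Mu/1Ld/1B | 2r 1w}
  2. MUL→r6 ⇒ go  {0A/1Mu/1Ld/1B | 0r 0w}
  3. ALU→r6 ⇒ no(FU)  {0A/1Mu/1Ld/1B | 0r 0w}
  4. MUL→r0 ⇒ no(RD_PORT)  {0A/1Mu/1Ld/1B | 0r 0w}
  5. MUL→r9 ⇒ no(RD_PORT)  {0A/1Mu/1Ld/1B | 0r 0w}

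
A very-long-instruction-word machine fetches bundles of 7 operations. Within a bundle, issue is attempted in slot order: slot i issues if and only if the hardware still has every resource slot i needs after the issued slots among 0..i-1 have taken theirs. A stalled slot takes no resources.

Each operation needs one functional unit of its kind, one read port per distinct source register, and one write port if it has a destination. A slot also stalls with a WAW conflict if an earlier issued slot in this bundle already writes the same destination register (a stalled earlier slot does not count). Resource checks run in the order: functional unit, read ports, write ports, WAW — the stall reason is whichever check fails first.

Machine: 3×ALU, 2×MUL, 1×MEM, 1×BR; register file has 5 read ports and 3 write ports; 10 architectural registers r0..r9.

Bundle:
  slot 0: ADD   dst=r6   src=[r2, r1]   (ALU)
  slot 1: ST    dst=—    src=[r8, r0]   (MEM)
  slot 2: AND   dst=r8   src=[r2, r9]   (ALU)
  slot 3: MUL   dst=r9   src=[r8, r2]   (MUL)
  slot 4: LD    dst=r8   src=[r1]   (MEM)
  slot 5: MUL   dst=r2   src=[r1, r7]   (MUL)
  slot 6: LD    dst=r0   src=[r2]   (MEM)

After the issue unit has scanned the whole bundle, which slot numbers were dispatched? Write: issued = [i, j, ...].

issued = [0, 1]

#0 ALU src=r2,r1 dispatched  <A:2 Mu:2 Ld:1 B:1 rd:3 wr:2>
#1 MEM src=r8,r0 dispatched  <A:2 Mu:2 Ld:0 B:1 rd:1 wr:2>
#2 ALU src=r2,r9 held:RD_PORT  <A:2 Mu:2 Ld:0 B:1 rd:1 wr:2>
#3 MUL src=r8,r2 held:RD_PORT  <A:2 Mu:2 Ld:0 B:1 rd:1 wr:2>
#4 MEM src=r1 held:FU  <A:2 Mu:2 Ld:0 B:1 rd:1 wr:2>
#5 MUL src=r1,r7 held:RD_PORT  <A:2 Mu:2 Ld:0 B:1 rd:1 wr:2>
#6 MEM src=r2 held:FU  <A:2 Mu:2 Ld:0 B:1 rd:1 wr:2>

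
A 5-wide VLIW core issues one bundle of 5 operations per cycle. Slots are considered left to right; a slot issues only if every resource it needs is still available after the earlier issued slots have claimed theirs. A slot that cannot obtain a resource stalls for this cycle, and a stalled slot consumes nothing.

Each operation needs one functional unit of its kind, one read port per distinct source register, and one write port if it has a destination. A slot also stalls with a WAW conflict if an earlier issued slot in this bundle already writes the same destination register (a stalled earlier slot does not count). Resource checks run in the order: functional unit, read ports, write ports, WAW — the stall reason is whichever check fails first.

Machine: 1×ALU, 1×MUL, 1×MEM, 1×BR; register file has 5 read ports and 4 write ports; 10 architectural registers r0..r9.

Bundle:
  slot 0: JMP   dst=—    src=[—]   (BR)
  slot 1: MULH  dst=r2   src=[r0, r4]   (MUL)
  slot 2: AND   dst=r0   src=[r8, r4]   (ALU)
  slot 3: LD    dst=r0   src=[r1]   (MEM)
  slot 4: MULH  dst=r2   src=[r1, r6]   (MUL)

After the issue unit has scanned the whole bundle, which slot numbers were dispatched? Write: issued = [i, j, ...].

issued = [0, 1, 2]

#0 BR src=- dispatched  <A:1 Mu:1 Ld:1 B:0 rd:5 wr:4>
#1 MUL src=r0,r4 dispatched  <A:1 Mu:0 Ld:1 B:0 rd:3 wr:3>
#2 ALU src=r8,r4 dispatched  <A:0 Mu:0 Ld:1 B:0 rd:1 wr:2>
#3 MEM src=r1 held:WAW  <A:0 Mu:0 Ld:1 B:0 rd:1 wr:2>
#4 MUL src=r1,r6 held:FU  <A:0 Mu:0 Ld:1 B:0 rd:1 wr:2>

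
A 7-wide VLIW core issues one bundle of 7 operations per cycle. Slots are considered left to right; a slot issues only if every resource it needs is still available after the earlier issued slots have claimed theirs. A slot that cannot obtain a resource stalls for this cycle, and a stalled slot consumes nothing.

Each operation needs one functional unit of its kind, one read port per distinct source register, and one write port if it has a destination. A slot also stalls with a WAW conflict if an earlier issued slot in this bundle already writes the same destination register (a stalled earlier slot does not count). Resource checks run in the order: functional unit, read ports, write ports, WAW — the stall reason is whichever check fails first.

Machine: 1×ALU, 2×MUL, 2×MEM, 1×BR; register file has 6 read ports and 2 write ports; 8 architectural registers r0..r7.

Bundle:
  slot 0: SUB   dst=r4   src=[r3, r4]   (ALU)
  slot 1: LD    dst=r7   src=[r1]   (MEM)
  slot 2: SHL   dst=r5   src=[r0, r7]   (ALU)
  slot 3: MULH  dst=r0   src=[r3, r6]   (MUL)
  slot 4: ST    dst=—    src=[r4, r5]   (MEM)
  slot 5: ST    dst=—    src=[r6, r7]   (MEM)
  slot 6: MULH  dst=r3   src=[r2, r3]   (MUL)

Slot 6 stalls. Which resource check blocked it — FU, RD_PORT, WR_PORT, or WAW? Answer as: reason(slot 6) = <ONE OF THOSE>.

reason(slot 6) = RD_PORT

#0 ALU src=r3,r4 dispatched  <A:0 Mu:2 Ld:2 B:1 rd:4 wr:1>
#1 MEM src=r1 dispatched  <A:0 Mu:2 Ld:1 B:1 rd:3 wr:0>
#2 ALU src=r0,r7 held:FU  <A:0 Mu:2 Ld:1 B:1 rd:3 wr:0>
#3 MUL src=r3,r6 held:WR_PORT  <A:0 Mu:2 Ld:1 B:1 rd:3 wr:0>
#4 MEM src=r4,r5 dispatched  <A:0 Mu:2 Ld:0 B:1 rd:1 wr:0>
#5 MEM src=r6,r7 held:FU  <A:0 Mu:2 Ld:0 B:1 rd:1 wr:0>
#6 MUL src=r2,r3 held:RD_PORT  <A:0 Mu:2 Ld:0 B:1 rd:1 wr:0>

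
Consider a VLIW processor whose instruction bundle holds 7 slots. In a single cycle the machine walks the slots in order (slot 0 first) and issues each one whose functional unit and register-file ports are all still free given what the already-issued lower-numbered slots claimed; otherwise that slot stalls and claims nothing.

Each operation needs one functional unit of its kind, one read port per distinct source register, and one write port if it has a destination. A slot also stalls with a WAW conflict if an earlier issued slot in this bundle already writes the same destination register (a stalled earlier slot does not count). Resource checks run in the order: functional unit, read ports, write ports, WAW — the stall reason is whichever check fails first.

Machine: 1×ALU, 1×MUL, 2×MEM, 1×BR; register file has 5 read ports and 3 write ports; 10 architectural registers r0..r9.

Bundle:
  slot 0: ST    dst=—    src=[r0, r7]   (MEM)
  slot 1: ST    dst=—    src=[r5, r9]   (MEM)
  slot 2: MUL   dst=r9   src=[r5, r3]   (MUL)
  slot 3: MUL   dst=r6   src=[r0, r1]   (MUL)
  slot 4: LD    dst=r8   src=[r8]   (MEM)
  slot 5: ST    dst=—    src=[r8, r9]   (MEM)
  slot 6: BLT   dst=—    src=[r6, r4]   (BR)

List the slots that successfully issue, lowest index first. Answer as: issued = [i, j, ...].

issued = [0, 1]

#0 MEM src=r0,r7 dispatched  <A:1 Mu:1 Ld:1 B:1 rd:3 wr:3>
#1 MEM src=r5,r9 dispatched  <A:1 Mu:1 Ld:0 B:1 rd:1 wr:3>
#2 MUL src=r5,r3 held:RD_PORT  <A:1 Mu:1 Ld:0 B:1 rd:1 wr:3>
#3 MUL src=r0,r1 held:RD_PORT  <A:1 Mu:1 Ld:0 B:1 rd:1 wr:3>
#4 MEM src=r8 held:FU  <A:1 Mu:1 Ld:0 B:1 rd:1 wr:3>
#5 MEM src=r8,r9 held:FU  <A:1 Mu:1 Ld:0 B:1 rd:1 wr:3>
#6 BR src=r6,r4 held:RD_PORT  <A:1 Mu:1 Ld:0 B:1 rd:1 wr:3>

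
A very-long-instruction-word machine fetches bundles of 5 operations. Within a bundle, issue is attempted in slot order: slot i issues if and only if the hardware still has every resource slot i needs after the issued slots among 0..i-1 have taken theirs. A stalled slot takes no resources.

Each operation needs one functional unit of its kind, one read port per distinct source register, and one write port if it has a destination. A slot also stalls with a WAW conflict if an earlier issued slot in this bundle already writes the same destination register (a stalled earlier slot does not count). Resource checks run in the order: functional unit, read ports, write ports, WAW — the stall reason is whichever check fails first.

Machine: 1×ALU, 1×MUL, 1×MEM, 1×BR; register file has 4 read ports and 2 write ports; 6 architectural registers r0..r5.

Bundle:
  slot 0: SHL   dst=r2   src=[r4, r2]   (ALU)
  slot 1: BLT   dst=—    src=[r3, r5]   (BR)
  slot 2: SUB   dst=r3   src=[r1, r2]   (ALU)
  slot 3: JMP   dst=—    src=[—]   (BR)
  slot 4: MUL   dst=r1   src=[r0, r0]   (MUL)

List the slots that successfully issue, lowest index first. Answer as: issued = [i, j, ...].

issued = [0, 1]

(0) want 1×ALU +2rd +1wr — yes → AL0|MU1|ME1|BR1|rd2|wr1
(1) want 1×BR +2rd +0wr — yes → AL0|MU1|ME1|BR0|rd0|wr1
(2) want 1×ALU +2rd +1wr — FU → AL0|MU1|ME1|BR0|rd0|wr1
(3) want 1×BR +0rd +0wr — FU → AL0|MU1|ME1|BR0|rd0|wr1
(4) want 1×MUL +1rd +1wr — RD_PORT → AL0|MU1|ME1|BR0|rd0|wr1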